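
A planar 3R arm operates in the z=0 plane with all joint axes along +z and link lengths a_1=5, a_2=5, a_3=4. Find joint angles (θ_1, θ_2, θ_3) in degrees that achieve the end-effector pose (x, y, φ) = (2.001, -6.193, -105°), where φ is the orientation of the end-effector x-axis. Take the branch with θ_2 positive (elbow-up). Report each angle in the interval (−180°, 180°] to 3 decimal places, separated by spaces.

-104.994 135.000 -135.006

wrist centre = target − a_3·(cos φ, sin φ) = (3.0363, -2.3293)
cos θ_2 = (14.6446−5²−5²)/(2·5·5) = -0.7071; θ_2 = 135.0001° (elbow-up)
β = atan2(-2.3293,3.0363) = -37.4938°; ψ = atan2(3.5355,1.4645) = 67.5001°
θ_1 = β − ψ = -104.9939°
θ_3 = φ − θ_1 − θ_2 = -135.0062° (wrapped to (-180°,180°])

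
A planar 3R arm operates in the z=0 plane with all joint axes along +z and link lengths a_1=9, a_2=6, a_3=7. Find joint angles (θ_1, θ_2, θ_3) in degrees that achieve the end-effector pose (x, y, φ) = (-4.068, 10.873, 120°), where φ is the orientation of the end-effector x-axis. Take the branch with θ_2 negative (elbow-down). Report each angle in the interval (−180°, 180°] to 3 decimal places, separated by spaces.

134.994 -150.003 135.009

wrist centre = target − a_3·(cos φ, sin φ) = (-0.5680, 4.8108)
cos θ_2 = (23.4666−9²−6²)/(2·9·6) = -0.8660; θ_2 = -150.0028° (elbow-down)
β = atan2(4.8108,-0.5680) = 96.7336°; ψ = atan2(-2.9997,3.8037) = -38.2607°
θ_1 = β − ψ = 134.9943°
θ_3 = φ − θ_1 − θ_2 = 135.0085° (wrapped to (-180°,180°])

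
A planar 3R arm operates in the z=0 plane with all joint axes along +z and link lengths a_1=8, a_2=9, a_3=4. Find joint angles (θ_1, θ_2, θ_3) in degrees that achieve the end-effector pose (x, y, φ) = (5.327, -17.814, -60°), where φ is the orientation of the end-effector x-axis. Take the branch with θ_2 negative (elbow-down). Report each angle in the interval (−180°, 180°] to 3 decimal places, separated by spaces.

wrist centre = target − a_3·(cos φ, sin φ) = (3.3270, -14.3499)
cos θ_2 = (216.9885−8²−9²)/(2·8·9) = 0.4999; θ_2 = -60.0053° (elbow-down)
β = atan2(-14.3499,3.3270) = -76.9467°; ψ = atan2(-7.7946,12.4993) = -31.9480°
θ_1 = β − ψ = -44.9987°
θ_3 = φ − θ_1 − θ_2 = 45.0040° (wrapped to (-180°,180°])

-44.999 -60.005 45.004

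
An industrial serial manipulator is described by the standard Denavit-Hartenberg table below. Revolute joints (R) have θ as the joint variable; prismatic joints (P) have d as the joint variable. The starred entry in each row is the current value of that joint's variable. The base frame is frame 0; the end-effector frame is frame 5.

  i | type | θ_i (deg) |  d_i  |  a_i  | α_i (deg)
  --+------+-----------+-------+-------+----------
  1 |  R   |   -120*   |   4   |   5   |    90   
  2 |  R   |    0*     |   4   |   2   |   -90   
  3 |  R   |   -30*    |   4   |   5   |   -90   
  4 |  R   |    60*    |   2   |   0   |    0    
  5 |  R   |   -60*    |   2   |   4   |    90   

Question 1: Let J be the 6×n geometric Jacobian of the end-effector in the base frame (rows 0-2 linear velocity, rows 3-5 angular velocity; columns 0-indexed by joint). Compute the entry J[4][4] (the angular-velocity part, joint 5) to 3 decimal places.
-0.866

axis z_4 = (0.5000,-0.8660,0.0000); lever o_n−o_4 = (-2.4641,-3.7321,0.0000)
cross product → J_v[:, 4] = (0.0000,-0.0000,-4.0000)
J_ω[:, 4] = z_4
entry J[4][4] = -0.8660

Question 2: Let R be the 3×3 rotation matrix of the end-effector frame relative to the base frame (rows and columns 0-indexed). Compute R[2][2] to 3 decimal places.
1.000

End-effector z-axis (col 2 of R) = (0.0000,0.0000,1.0000)
R[2][2] = 1.0000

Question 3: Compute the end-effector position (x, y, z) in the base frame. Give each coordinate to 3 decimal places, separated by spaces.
after link 1: o_1 = (-2.5000, -4.3301, 4.0000)
after link 2: o_2 = (-6.9641, -4.0622, 4.0000)
after link 3: o_3 = (-11.2942, -6.5622, 8.0000)
after link 4: o_4 = (-10.2942, -8.2942, 8.0000)
after link 5: o_5 = (-12.7583, -12.0263, 8.0000)

-12.758 -12.026 8.000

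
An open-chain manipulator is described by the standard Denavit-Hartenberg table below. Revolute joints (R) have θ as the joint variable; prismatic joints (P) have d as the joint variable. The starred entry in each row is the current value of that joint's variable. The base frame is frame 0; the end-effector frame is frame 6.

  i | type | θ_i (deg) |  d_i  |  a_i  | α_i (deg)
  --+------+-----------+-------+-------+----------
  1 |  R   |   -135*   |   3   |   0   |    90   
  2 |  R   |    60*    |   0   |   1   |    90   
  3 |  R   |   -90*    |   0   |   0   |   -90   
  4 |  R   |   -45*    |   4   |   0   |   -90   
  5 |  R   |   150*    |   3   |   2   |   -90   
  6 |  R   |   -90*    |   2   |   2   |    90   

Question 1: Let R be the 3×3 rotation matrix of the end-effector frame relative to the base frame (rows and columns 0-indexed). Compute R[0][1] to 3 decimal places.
End-effector y-axis (col 1 of R) = (-0.3397,0.1603,0.9268)
R[0][1] = -0.3397

-0.340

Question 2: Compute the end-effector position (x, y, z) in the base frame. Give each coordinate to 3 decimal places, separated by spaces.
after link 1: o_1 = (0.0000, 0.0000, 3.0000)
after link 2: o_2 = (-0.3536, -0.3536, 3.8660)
after link 3: o_3 = (-0.3536, -0.3536, 3.8660)
after link 4: o_4 = (-1.7678, -1.7678, 7.3301)
after link 5: o_5 = (1.2688, 0.0008, 8.1371)
after link 6: o_6 = (2.4555, 0.1875, 10.6978)

2.455 0.188 10.698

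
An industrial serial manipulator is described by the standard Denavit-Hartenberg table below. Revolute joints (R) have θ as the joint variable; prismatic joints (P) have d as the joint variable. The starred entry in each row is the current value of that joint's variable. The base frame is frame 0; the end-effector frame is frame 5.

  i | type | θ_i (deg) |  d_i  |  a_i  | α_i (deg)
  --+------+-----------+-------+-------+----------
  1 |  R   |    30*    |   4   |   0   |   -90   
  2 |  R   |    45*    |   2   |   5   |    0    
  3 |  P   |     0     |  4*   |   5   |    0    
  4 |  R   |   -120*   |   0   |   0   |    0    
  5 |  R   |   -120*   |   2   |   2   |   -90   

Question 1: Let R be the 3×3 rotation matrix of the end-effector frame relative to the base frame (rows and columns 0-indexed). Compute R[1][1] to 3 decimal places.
End-effector y-axis (col 1 of R) = (0.5000,-0.8660,-0.0000)
R[1][1] = -0.8660

-0.866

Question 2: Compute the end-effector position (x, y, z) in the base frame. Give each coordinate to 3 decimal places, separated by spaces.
0.451 9.498 -3.589

after link 1: o_1 = (0.0000, 0.0000, 4.0000)
after link 2: o_2 = (2.0619, 3.4998, 0.4645)
after link 3: o_3 = (3.1237, 8.7317, -3.0711)
after link 4: o_4 = (3.1237, 8.7317, -3.0711)
after link 5: o_5 = (0.4507, 9.4978, -3.5887)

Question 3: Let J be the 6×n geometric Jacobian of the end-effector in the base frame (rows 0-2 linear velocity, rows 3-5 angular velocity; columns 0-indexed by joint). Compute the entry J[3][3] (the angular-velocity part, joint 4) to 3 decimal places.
axis z_3 = (-0.5000,0.8660,0.0000); lever o_n−o_3 = (-2.6730,0.7661,-0.5176)
cross product → J_v[:, 3] = (-0.4483,-0.2588,1.9319)
J_ω[:, 3] = z_3
entry J[3][3] = -0.5000

-0.500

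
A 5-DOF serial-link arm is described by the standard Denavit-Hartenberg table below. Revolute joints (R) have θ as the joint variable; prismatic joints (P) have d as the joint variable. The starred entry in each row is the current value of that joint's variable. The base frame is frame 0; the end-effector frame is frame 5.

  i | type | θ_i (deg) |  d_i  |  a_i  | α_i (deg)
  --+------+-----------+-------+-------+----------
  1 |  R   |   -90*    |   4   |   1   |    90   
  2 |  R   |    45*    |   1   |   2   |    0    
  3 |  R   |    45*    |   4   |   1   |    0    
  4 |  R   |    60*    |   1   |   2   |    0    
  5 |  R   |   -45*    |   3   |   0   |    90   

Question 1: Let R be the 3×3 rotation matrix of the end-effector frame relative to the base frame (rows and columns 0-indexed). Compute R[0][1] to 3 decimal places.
End-effector y-axis (col 1 of R) = (-1.0000,-0.0000,0.0000)
R[0][1] = -1.0000

-1.000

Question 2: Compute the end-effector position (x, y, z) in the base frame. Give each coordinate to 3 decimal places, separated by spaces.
-9.000 -0.682 7.414

after link 1: o_1 = (0.0000, -1.0000, 4.0000)
after link 2: o_2 = (-1.0000, -2.4142, 5.4142)
after link 3: o_3 = (-5.0000, -2.4142, 6.4142)
after link 4: o_4 = (-6.0000, -0.6822, 7.4142)
after link 5: o_5 = (-9.0000, -0.6822, 7.4142)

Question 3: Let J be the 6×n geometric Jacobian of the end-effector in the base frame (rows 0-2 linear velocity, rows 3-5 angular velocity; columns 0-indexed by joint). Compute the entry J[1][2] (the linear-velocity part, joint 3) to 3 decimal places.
axis z_2 = (-1.0000,-0.0000,0.0000); lever o_n−o_2 = (-8.0000,1.7321,2.0000)
cross product → J_v[:, 2] = (-0.0000,2.0000,-1.7321)
J_ω[:, 2] = z_2
entry J[1][2] = 2.0000

2.000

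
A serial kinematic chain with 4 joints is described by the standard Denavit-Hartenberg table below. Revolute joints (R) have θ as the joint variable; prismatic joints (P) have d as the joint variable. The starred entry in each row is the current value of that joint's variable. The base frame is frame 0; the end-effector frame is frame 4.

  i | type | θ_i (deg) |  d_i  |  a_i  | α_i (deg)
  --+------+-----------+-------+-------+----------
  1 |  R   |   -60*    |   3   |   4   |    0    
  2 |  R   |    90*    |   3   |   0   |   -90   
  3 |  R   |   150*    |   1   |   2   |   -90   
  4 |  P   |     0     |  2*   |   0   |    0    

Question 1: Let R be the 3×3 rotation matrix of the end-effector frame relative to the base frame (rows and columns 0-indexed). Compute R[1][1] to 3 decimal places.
End-effector y-axis (col 1 of R) = (0.5000,-0.8660,-0.0000)
R[1][1] = -0.8660

-0.866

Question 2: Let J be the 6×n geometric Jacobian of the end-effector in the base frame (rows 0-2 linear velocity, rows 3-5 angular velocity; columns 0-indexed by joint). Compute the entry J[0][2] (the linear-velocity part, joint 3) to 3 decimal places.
0.634

axis z_2 = (-0.5000,0.8660,0.0000); lever o_n−o_2 = (-2.8660,-0.5000,0.7321)
cross product → J_v[:, 2] = (0.6340,0.3660,2.7321)
J_ω[:, 2] = z_2
entry J[0][2] = 0.6340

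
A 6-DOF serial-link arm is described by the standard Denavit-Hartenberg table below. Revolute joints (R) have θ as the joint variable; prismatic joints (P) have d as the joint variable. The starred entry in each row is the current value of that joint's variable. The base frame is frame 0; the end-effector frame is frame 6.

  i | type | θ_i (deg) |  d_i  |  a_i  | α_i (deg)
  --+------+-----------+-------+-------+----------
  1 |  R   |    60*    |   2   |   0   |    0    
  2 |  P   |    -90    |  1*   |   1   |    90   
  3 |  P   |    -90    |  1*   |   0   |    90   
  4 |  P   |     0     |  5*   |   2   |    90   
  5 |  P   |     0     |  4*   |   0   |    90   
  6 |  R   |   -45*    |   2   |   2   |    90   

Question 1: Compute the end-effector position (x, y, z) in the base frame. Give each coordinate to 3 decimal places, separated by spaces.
-0.939 2.373 -0.414

after link 1: o_1 = (0.0000, 0.0000, 2.0000)
after link 2: o_2 = (0.8660, -0.5000, 3.0000)
after link 3: o_3 = (0.3660, -1.3660, 3.0000)
after link 4: o_4 = (-3.9641, 1.1340, 1.0000)
after link 5: o_5 = (-1.9641, 4.5981, 1.0000)
after link 6: o_6 = (-0.9392, 2.3733, -0.4142)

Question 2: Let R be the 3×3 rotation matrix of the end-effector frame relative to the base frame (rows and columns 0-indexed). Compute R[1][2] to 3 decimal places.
End-effector z-axis (col 2 of R) = (-0.3536,-0.6124,0.7071)
R[1][2] = -0.6124

-0.612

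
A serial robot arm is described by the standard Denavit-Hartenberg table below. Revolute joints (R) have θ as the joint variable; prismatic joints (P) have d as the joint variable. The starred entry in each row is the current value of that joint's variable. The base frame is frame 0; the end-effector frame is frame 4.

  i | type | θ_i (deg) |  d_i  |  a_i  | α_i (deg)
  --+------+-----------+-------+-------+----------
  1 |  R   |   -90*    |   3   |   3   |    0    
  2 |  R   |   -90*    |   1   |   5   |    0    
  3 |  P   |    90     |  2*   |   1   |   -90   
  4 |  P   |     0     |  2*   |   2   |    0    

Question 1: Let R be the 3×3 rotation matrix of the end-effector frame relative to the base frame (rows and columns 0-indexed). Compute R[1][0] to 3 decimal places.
-1.000

End-effector x-axis (col 0 of R) = (0.0000,-1.0000,0.0000)
R[1][0] = -1.0000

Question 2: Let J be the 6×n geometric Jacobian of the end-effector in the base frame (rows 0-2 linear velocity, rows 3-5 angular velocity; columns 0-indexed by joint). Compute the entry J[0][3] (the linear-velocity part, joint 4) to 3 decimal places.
1.000

prismatic axis z_3 = (1.0000,0.0000,0.0000)
J_v[:, 3] = z_3; J_ω[:, 3] = (0,0,0)
entry J[0][3] = 1.0000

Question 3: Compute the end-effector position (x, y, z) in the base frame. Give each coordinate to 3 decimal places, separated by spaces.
-3.000 -6.000 6.000

after link 1: o_1 = (0.0000, -3.0000, 3.0000)
after link 2: o_2 = (-5.0000, -3.0000, 4.0000)
after link 3: o_3 = (-5.0000, -4.0000, 6.0000)
after link 4: o_4 = (-3.0000, -6.0000, 6.0000)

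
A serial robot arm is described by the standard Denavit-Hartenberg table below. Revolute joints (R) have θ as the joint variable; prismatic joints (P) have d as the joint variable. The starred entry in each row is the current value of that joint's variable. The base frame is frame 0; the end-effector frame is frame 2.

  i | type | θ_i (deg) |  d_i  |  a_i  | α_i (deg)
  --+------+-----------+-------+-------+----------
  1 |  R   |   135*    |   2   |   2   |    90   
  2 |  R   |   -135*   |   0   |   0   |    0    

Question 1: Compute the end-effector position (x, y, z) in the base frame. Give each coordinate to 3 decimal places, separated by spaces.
after link 1: o_1 = (-1.4142, 1.4142, 2.0000)
after link 2: o_2 = (-1.4142, 1.4142, 2.0000)

-1.414 1.414 2.000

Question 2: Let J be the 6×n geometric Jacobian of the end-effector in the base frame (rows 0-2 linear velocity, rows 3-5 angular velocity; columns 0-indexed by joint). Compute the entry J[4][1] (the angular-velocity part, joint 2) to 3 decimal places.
0.707

axis z_1 = (0.7071,0.7071,0.0000); lever o_n−o_1 = (0.0000,0.0000,0.0000)
cross product → J_v[:, 1] = (0.0000,0.0000,0.0000)
J_ω[:, 1] = z_1
entry J[4][1] = 0.7071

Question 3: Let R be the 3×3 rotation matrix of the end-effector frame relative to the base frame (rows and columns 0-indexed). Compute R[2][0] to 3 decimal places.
End-effector x-axis (col 0 of R) = (0.5000,-0.5000,-0.7071)
R[2][0] = -0.7071

-0.707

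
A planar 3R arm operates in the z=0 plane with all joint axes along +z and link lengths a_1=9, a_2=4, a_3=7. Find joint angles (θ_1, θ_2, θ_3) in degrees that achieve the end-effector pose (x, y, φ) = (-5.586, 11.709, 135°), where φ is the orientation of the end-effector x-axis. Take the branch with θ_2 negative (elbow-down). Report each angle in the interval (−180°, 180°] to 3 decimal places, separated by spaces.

120.000 -134.995 149.995

wrist centre = target − a_3·(cos φ, sin φ) = (-0.6363, 6.7593)
cos θ_2 = (46.0923−9²−4²)/(2·9·4) = -0.7071; θ_2 = -134.9955° (elbow-down)
β = atan2(6.7593,-0.6363) = 95.3774°; ψ = atan2(-2.8286,6.1718) = -24.6229°
θ_1 = β − ψ = 120.0003°
θ_3 = φ − θ_1 − θ_2 = 149.9952° (wrapped to (-180°,180°])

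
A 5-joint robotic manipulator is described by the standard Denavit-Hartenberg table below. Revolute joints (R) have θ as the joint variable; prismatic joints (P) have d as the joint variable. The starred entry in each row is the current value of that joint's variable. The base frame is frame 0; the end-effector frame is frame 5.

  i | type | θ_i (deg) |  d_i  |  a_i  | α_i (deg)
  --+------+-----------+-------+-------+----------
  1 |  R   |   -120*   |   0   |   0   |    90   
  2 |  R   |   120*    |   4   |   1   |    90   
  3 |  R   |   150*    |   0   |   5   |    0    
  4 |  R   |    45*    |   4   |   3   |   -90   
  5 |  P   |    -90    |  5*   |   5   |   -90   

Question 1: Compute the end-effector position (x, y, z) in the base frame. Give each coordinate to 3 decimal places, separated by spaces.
after link 1: o_1 = (0.0000, 0.0000, 0.0000)
after link 2: o_2 = (-3.2141, 2.4330, 0.8660)
after link 3: o_3 = (-6.4617, 1.8080, -2.8840)
after link 4: o_4 = (-8.2458, -2.8350, -3.3935)
after link 5: o_5 = (-5.9047, -8.4394, 0.2272)

-5.905 -8.439 0.227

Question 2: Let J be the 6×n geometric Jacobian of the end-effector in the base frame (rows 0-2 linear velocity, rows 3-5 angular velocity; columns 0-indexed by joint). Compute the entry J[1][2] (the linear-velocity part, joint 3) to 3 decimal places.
axis z_2 = (-0.4330,-0.7500,0.5000); lever o_n−o_2 = (-2.6906,-10.8725,-0.6388)
cross product → J_v[:, 2] = (5.9154,-1.6219,2.6899)
J_ω[:, 2] = z_2
entry J[1][2] = -1.6219

-1.622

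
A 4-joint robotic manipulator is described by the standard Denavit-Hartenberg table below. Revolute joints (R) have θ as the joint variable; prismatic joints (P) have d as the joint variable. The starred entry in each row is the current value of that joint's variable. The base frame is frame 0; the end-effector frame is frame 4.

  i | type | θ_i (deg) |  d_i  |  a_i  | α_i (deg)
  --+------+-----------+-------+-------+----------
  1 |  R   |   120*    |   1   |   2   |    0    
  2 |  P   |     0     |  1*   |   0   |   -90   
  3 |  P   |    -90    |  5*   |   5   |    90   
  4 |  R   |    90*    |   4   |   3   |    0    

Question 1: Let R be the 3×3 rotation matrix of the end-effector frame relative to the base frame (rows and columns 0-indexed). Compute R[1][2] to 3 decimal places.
-0.866

End-effector z-axis (col 2 of R) = (0.5000,-0.8660,0.0000)
R[1][2] = -0.8660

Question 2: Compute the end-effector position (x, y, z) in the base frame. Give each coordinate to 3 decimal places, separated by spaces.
after link 1: o_1 = (-1.0000, 1.7321, 1.0000)
after link 2: o_2 = (-1.0000, 1.7321, 2.0000)
after link 3: o_3 = (-5.3301, -0.7679, 7.0000)
after link 4: o_4 = (-5.9282, -5.7321, 7.0000)

-5.928 -5.732 7.000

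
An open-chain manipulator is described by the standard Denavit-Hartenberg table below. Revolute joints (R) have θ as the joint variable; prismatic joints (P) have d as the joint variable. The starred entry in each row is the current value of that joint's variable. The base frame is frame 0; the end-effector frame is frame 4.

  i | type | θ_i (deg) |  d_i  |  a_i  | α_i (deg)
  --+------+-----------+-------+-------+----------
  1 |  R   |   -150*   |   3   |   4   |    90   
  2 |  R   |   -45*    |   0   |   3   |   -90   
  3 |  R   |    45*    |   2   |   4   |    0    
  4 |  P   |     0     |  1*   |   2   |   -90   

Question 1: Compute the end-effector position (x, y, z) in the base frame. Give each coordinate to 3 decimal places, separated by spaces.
-7.615 -9.296 0.000

after link 1: o_1 = (-3.4641, -2.0000, 3.0000)
after link 2: o_2 = (-5.3012, -3.0607, 0.8787)
after link 3: o_3 = (-6.8438, -7.2173, 0.2929)
after link 4: o_4 = (-7.6151, -9.2956, 0.0000)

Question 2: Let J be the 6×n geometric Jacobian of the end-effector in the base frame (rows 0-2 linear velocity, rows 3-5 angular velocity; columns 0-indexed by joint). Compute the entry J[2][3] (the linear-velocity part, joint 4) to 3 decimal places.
prismatic axis z_3 = (-0.6124,-0.3536,0.7071)
J_v[:, 3] = z_3; J_ω[:, 3] = (0,0,0)
entry J[2][3] = 0.7071

0.707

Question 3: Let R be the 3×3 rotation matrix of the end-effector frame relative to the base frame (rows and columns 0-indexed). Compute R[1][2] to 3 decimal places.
End-effector z-axis (col 2 of R) = (0.7866,-0.3624,0.5000)
R[1][2] = -0.3624

-0.362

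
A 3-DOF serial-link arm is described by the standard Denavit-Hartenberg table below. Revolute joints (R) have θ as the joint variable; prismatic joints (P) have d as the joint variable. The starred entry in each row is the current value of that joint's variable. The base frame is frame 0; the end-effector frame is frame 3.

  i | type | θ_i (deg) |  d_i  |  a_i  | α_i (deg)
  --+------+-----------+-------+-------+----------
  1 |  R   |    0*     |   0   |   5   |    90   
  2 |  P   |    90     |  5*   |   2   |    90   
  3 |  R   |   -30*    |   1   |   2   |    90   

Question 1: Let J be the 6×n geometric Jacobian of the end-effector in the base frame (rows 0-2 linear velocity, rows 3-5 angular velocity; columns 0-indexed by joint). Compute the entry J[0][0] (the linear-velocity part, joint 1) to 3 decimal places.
axis z_0 = ẑ; lever o_n−o_0 = (6.0000,-4.0000,3.7321)
cross product → J_v[:, 0] = (4.0000,6.0000,-0.0000)
J_ω[:, 0] = z_0
entry J[0][0] = 4.0000

4.000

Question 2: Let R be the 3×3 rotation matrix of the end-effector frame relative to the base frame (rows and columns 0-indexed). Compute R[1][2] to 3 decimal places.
0.866

End-effector z-axis (col 2 of R) = (0.0000,0.8660,-0.5000)
R[1][2] = 0.8660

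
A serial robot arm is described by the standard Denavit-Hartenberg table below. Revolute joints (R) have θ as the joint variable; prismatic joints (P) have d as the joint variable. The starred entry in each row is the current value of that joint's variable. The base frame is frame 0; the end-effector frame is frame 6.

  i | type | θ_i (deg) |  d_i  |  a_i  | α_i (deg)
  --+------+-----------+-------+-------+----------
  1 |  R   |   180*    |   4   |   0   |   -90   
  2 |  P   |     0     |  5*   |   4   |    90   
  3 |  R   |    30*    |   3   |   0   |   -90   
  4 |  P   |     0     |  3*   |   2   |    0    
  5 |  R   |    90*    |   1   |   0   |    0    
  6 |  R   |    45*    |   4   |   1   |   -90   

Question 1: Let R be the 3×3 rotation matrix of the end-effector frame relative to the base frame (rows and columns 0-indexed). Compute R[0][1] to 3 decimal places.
-0.500

End-effector y-axis (col 1 of R) = (-0.5000,0.8660,-0.0000)
R[0][1] = -0.5000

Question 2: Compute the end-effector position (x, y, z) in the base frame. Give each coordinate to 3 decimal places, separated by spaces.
after link 1: o_1 = (0.0000, 0.0000, 4.0000)
after link 2: o_2 = (-4.0000, -5.0000, 4.0000)
after link 3: o_3 = (-4.0000, -5.0000, 7.0000)
after link 4: o_4 = (-4.2321, -8.5981, 7.0000)
after link 5: o_5 = (-3.7321, -9.4641, 7.0000)
after link 6: o_6 = (-1.1197, -12.5746, 6.2929)

-1.120 -12.575 6.293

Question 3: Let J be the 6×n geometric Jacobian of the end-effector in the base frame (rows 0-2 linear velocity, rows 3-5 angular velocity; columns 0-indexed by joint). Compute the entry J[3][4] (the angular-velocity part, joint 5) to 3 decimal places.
0.500

axis z_4 = (0.5000,-0.8660,0.0000); lever o_n−o_4 = (3.1124,-3.9766,-0.7071)
cross product → J_v[:, 4] = (0.6124,0.3536,0.7071)
J_ω[:, 4] = z_4
entry J[3][4] = 0.5000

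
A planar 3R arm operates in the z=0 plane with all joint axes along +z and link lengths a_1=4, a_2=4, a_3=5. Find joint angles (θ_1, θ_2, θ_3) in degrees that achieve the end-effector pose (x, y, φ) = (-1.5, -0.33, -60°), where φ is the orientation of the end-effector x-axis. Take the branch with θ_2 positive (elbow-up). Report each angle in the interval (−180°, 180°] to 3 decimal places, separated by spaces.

wrist centre = target − a_3·(cos φ, sin φ) = (-4.0000, 4.0001)
cos θ_2 = (32.0010−4²−4²)/(2·4·4) = 0.0000; θ_2 = 89.9982° (elbow-up)
β = atan2(4.0001,-4.0000) = 134.9991°; ψ = atan2(4.0000,4.0001) = 44.9991°
θ_1 = β − ψ = 90.0000°
θ_3 = φ − θ_1 − θ_2 = 120.0018° (wrapped to (-180°,180°])

90.000 89.998 120.002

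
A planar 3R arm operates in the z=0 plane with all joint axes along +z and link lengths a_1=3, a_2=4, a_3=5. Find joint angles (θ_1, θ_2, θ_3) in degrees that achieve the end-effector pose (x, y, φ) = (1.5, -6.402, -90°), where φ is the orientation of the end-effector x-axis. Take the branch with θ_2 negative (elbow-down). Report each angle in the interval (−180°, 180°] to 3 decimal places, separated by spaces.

wrist centre = target − a_3·(cos φ, sin φ) = (1.5000, -1.4020)
cos θ_2 = (4.2156−3²−4²)/(2·3·4) = -0.8660; θ_2 = -149.9990° (elbow-down)
β = atan2(-1.4020,1.5000) = -43.0659°; ψ = atan2(-2.0001,-0.4641) = -103.0630°
θ_1 = β − ψ = 59.9971°
θ_3 = φ − θ_1 − θ_2 = 0.0019° (wrapped to (-180°,180°])

59.997 -149.999 0.002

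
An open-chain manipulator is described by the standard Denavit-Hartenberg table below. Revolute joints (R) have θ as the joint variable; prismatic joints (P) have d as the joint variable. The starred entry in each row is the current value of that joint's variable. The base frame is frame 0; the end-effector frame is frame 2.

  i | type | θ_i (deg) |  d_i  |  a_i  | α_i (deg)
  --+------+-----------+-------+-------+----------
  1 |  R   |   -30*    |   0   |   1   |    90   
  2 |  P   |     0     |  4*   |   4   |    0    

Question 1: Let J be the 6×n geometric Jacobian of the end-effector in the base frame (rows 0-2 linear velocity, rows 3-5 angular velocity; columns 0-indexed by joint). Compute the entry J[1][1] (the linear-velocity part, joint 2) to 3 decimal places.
prismatic axis z_1 = (-0.5000,-0.8660,0.0000)
J_v[:, 1] = z_1; J_ω[:, 1] = (0,0,0)
entry J[1][1] = -0.8660

-0.866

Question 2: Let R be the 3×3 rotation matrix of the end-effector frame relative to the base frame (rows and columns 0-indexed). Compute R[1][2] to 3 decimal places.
-0.866

End-effector z-axis (col 2 of R) = (-0.5000,-0.8660,0.0000)
R[1][2] = -0.8660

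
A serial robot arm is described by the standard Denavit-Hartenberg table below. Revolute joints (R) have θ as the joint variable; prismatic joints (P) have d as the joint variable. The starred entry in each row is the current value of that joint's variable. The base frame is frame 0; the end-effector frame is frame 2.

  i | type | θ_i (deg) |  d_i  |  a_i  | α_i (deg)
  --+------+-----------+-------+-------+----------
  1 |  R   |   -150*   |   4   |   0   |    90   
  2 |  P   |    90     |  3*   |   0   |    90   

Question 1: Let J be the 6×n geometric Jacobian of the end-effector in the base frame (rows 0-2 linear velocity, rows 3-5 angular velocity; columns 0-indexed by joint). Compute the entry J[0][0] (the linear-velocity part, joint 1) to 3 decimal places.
-2.598

axis z_0 = ẑ; lever o_n−o_0 = (-1.5000,2.5981,4.0000)
cross product → J_v[:, 0] = (-2.5981,-1.5000,0.0000)
J_ω[:, 0] = z_0
entry J[0][0] = -2.5981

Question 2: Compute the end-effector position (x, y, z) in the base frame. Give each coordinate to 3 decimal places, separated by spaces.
after link 1: o_1 = (0.0000, 0.0000, 4.0000)
after link 2: o_2 = (-1.5000, 2.5981, 4.0000)

-1.500 2.598 4.000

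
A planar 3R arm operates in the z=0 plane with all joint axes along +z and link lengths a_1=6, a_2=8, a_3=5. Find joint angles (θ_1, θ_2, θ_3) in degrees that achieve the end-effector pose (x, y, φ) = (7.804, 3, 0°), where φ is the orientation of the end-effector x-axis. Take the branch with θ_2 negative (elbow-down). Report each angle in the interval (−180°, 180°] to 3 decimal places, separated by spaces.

wrist centre = target − a_3·(cos φ, sin φ) = (2.8040, 3.0000)
cos θ_2 = (16.8624−6²−8²)/(2·6·8) = -0.8660; θ_2 = -149.9990° (elbow-down)
β = atan2(3.0000,2.8040) = 46.9341°; ψ = atan2(-4.0001,-0.9281) = -103.0630°
θ_1 = β − ψ = 149.9971°
θ_3 = φ − θ_1 − θ_2 = 0.0019° (wrapped to (-180°,180°])

149.997 -149.999 0.002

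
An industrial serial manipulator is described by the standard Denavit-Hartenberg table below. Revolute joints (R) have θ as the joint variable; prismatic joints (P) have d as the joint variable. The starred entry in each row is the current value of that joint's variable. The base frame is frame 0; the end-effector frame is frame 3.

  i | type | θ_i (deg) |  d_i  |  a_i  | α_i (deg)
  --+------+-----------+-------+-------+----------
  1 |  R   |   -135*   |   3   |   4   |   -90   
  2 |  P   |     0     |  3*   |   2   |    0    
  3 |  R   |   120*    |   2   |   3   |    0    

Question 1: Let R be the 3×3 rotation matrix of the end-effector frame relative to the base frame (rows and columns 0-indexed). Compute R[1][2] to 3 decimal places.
-0.707

End-effector z-axis (col 2 of R) = (0.7071,-0.7071,0.0000)
R[1][2] = -0.7071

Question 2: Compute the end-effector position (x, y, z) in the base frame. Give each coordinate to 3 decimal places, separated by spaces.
0.354 -6.718 0.402

after link 1: o_1 = (-2.8284, -2.8284, 3.0000)
after link 2: o_2 = (-2.1213, -6.3640, 3.0000)
after link 3: o_3 = (0.3536, -6.7175, 0.4019)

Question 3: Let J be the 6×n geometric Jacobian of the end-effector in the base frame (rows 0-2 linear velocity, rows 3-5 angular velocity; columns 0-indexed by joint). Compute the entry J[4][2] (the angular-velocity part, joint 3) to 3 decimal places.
axis z_2 = (0.7071,-0.7071,0.0000); lever o_n−o_2 = (2.4749,-0.3536,-2.5981)
cross product → J_v[:, 2] = (1.8371,1.8371,1.5000)
J_ω[:, 2] = z_2
entry J[4][2] = -0.7071

-0.707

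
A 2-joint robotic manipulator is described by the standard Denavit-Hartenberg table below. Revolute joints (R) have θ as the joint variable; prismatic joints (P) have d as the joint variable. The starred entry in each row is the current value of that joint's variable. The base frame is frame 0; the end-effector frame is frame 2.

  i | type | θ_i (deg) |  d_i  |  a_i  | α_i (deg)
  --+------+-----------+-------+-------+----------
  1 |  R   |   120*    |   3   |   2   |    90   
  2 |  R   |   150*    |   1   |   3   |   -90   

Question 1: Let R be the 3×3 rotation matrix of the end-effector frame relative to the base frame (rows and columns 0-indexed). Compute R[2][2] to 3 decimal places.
End-effector z-axis (col 2 of R) = (0.2500,-0.4330,-0.8660)
R[2][2] = -0.8660

-0.866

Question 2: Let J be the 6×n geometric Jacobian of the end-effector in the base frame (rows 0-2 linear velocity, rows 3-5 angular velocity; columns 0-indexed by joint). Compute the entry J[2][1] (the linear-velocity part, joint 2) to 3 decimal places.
-2.598

axis z_1 = (0.8660,0.5000,0.0000); lever o_n−o_1 = (2.1651,-1.7500,1.5000)
cross product → J_v[:, 1] = (0.7500,-1.2990,-2.5981)
J_ω[:, 1] = z_1
entry J[2][1] = -2.5981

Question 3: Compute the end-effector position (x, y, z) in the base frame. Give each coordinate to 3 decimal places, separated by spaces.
1.165 -0.018 4.500

after link 1: o_1 = (-1.0000, 1.7321, 3.0000)
after link 2: o_2 = (1.1651, -0.0179, 4.5000)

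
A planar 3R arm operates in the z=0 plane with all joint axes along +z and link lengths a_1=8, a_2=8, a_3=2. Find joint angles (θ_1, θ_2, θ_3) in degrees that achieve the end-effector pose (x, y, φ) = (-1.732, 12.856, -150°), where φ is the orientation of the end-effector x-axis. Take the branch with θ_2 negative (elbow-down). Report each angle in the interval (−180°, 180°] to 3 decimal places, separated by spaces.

wrist centre = target − a_3·(cos φ, sin φ) = (0.0001, 13.8560)
cos θ_2 = (191.9887−8²−8²)/(2·8·8) = 0.4999; θ_2 = -60.0058° (elbow-down)
β = atan2(13.8560,0.0001) = 89.9998°; ψ = atan2(-6.9286,11.9993) = -30.0029°
θ_1 = β − ψ = 120.0027°
θ_3 = φ − θ_1 − θ_2 = 150.0031° (wrapped to (-180°,180°])

120.003 -60.006 150.003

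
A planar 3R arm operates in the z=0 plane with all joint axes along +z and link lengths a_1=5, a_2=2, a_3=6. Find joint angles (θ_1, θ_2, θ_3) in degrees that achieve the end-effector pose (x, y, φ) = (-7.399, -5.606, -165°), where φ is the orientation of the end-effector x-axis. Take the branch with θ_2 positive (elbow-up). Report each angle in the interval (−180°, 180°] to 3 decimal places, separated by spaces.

-134.997 120.005 -150.008

wrist centre = target − a_3·(cos φ, sin φ) = (-1.6034, -4.0531)
cos θ_2 = (18.9985−5²−2²)/(2·5·2) = -0.5001; θ_2 = 120.0048° (elbow-up)
β = atan2(-4.0531,-1.6034) = -111.5843°; ψ = atan2(1.7320,3.9999) = 23.4130°
θ_1 = β − ψ = -134.9973°
θ_3 = φ − θ_1 − θ_2 = -150.0076° (wrapped to (-180°,180°])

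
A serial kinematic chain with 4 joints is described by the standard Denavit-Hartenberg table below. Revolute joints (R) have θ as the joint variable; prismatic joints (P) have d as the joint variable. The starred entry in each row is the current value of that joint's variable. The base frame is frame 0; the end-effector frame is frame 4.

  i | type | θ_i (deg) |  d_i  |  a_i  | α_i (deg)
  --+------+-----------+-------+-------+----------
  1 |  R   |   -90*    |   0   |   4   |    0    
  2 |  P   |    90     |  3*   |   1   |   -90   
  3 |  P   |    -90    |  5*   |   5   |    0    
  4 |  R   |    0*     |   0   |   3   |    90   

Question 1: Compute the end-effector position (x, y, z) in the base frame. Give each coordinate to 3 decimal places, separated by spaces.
after link 1: o_1 = (0.0000, -4.0000, 0.0000)
after link 2: o_2 = (1.0000, -4.0000, 3.0000)
after link 3: o_3 = (1.0000, 1.0000, 8.0000)
after link 4: o_4 = (1.0000, 1.0000, 11.0000)

1.000 1.000 11.000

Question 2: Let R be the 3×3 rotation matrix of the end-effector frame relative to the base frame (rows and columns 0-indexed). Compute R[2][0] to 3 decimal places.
End-effector x-axis (col 0 of R) = (0.0000,-0.0000,1.0000)
R[2][0] = 1.0000

1.000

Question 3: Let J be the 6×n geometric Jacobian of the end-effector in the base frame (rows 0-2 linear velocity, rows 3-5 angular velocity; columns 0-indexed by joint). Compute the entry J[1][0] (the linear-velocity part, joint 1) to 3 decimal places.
axis z_0 = ẑ; lever o_n−o_0 = (1.0000,1.0000,11.0000)
cross product → J_v[:, 0] = (-1.0000,1.0000,0.0000)
J_ω[:, 0] = z_0
entry J[1][0] = 1.0000

1.000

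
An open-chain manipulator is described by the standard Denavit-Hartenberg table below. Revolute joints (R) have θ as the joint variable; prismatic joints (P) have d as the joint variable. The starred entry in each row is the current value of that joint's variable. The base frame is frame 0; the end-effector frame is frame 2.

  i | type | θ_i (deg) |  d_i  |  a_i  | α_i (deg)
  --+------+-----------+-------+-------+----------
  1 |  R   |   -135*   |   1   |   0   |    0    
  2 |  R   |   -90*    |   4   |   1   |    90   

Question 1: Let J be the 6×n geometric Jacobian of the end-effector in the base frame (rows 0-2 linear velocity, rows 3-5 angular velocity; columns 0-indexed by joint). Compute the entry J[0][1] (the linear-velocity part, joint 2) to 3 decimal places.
axis z_1 = (0.0000,0.0000,1.0000); lever o_n−o_1 = (-0.7071,0.7071,4.0000)
cross product → J_v[:, 1] = (-0.7071,-0.7071,0.0000)
J_ω[:, 1] = z_1
entry J[0][1] = -0.7071

-0.707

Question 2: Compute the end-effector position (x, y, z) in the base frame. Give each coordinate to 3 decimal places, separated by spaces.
-0.707 0.707 5.000

after link 1: o_1 = (0.0000, 0.0000, 1.0000)
after link 2: o_2 = (-0.7071, 0.7071, 5.0000)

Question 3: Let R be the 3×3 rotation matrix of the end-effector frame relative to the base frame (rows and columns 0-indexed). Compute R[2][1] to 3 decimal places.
End-effector y-axis (col 1 of R) = (-0.0000,-0.0000,1.0000)
R[2][1] = 1.0000

1.000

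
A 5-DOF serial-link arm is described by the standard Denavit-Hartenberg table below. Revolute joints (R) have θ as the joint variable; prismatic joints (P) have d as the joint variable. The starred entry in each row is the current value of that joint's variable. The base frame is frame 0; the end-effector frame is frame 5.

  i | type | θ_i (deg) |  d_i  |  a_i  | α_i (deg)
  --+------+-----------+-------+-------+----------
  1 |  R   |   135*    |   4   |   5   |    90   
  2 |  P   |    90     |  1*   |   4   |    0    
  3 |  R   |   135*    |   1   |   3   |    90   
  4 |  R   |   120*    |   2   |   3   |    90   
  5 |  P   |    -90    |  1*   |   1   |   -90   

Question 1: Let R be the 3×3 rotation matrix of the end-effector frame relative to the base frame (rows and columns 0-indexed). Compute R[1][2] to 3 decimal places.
0.862

End-effector z-axis (col 2 of R) = (0.3624,0.8624,0.3536)
R[1][2] = 0.8624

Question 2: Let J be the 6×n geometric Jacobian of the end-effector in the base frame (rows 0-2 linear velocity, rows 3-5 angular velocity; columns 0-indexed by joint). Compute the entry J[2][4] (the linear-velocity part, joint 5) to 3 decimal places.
prismatic axis z_4 = (0.7866,-0.0795,-0.6124)
J_v[:, 4] = z_4; J_ω[:, 4] = (0,0,0)
entry J[2][4] = -0.6124

-0.612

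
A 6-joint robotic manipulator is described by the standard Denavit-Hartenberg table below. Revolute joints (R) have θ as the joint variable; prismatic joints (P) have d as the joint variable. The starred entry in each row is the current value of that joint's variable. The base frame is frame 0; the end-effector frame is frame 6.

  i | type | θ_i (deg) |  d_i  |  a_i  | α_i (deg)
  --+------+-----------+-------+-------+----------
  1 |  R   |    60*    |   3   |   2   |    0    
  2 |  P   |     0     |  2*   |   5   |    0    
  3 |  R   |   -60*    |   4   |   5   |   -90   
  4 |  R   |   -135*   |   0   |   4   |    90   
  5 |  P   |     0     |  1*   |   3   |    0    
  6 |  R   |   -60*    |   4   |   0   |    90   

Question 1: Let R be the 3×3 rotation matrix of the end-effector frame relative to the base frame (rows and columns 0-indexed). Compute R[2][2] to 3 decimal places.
End-effector z-axis (col 2 of R) = (0.6124,-0.5000,-0.6124)
R[2][2] = -0.6124

-0.612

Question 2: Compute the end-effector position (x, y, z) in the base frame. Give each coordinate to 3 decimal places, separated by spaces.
after link 1: o_1 = (1.0000, 1.7321, 3.0000)
after link 2: o_2 = (3.5000, 6.0622, 5.0000)
after link 3: o_3 = (8.5000, 6.0622, 9.0000)
after link 4: o_4 = (5.6716, 6.0622, 11.8284)
after link 5: o_5 = (2.8431, 6.0622, 13.2426)
after link 6: o_6 = (0.0147, 6.0622, 10.4142)

0.015 6.062 10.414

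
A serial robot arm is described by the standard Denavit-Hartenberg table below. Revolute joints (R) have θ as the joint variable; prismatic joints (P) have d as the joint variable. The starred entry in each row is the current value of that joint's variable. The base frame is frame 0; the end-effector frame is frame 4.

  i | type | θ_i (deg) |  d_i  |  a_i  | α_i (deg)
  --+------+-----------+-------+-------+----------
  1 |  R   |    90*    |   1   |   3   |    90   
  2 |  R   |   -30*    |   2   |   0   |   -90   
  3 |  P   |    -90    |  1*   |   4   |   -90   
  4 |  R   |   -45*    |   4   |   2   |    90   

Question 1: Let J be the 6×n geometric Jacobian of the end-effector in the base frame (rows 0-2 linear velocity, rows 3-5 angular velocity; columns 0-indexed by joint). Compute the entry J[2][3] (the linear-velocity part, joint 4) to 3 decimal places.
-1.225

axis z_3 = (0.0000,0.8660,-0.5000); lever o_n−o_3 = (1.4142,4.1712,-0.7753)
cross product → J_v[:, 3] = (1.4142,-0.7071,-1.2247)
J_ω[:, 3] = z_3
entry J[2][3] = -1.2247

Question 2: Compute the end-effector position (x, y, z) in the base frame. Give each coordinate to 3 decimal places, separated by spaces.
7.414 7.671 1.091

after link 1: o_1 = (0.0000, 3.0000, 1.0000)
after link 2: o_2 = (2.0000, 3.0000, 1.0000)
after link 3: o_3 = (6.0000, 3.5000, 1.8660)
after link 4: o_4 = (7.4142, 7.6712, 1.0908)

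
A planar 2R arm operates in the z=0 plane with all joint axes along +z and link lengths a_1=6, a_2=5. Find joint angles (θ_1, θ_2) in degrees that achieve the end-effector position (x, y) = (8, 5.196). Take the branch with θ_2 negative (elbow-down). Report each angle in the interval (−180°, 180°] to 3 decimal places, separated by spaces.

cos θ_2 = (90.9984−6²−5²)/(2·6·5) = 0.5000; θ_2 = -60.0017° (elbow-down)
β = atan2(5.1960,8.0000) = 33.0037°; ψ = atan2(-4.3302,8.4999) = -26.9963°
θ_1 = β − ψ = 60.0000°

60.000 -60.002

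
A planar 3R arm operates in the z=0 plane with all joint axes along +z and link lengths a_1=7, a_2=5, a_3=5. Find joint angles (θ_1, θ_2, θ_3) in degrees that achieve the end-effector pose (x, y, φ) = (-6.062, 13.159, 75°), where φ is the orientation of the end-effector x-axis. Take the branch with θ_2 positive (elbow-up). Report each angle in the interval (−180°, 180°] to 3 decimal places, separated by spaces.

112.895 45.008 -82.903

wrist centre = target − a_3·(cos φ, sin φ) = (-7.3561, 8.3294)
cos θ_2 = (123.4906−7²−5²)/(2·7·5) = 0.7070; θ_2 = 45.0080° (elbow-up)
β = atan2(8.3294,-7.3561) = 131.4494°; ψ = atan2(3.5360,10.5350) = 18.5540°
θ_1 = β − ψ = 112.8953°
θ_3 = φ − θ_1 − θ_2 = -82.9033° (wrapped to (-180°,180°])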